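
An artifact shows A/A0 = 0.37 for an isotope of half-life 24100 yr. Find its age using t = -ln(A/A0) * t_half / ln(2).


lambda = ln(2) / t_half = ln(2) / 24100 = 2.876129e-05 /yr
t = -ln(A/A0) / lambda
t = -ln(0.37) / 2.876129e-05
t = 34569 yr

34569


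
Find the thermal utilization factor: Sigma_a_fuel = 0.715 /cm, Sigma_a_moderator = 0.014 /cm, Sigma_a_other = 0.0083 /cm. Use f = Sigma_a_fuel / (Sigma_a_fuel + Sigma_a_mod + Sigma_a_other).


f = Sigma_a_fuel / (Sigma_a_fuel + Sigma_a_mod + Sigma_a_other)
f = 0.715 / (0.715 + 0.014 + 0.0083)
f = 0.96975

0.96975


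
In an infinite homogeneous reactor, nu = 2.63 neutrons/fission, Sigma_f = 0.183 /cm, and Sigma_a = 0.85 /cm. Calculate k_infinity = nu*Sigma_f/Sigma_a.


k_inf = nu * Sigma_f / Sigma_a
k_inf = 2.63 * 0.183 / 0.85
k_inf = 0.56622

0.56622


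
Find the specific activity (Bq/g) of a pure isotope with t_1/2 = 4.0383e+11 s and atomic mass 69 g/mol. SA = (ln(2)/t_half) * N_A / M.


lambda = ln(2) / t_half = ln(2) / 4.0383e+11 = 1.716433e-12 /s
SA = lambda * N_A / M
SA = 1.716433e-12 * 6.022e23 / 69
SA = 1.4980e+10 Bq/g

1.4980e+10


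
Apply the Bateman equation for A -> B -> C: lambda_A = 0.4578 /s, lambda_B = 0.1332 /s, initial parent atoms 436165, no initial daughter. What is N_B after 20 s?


N_B(t) = lambda_A * N_A0 / (lambda_B - lambda_A) * [exp(-lambda_A*t) - exp(-lambda_B*t)]
exp(-0.4578*20) = 1.055844e-04; exp(-0.1332*20) = 0.06966899
N_B = 0.4578 * 436165 / (0.1332 - 0.4578) * (1.055844e-04 - 0.06966899)
N_B = 42792

42792


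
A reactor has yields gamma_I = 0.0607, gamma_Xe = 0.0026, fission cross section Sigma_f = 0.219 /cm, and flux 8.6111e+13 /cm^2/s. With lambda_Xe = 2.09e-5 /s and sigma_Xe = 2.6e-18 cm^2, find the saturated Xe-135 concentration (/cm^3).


Xe_eq = (gamma_I + gamma_Xe) * Sigma_f * phi / (lambda_Xe + sigma_Xe * phi)
Numerator = (0.0607 + 0.0026) * 0.219 * 8.6111e+13 = 1.193731e+12
Denominator = 2.09e-5 + 2.6e-18 * 8.6111e+13 = 2.447886e-04
Xe_eq = 1.193731e+12 / 2.447886e-04 = 4.8766e+15 /cm^3

4.8766e+15


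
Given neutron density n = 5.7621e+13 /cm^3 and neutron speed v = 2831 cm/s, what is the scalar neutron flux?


phi = n * v
phi = 5.7621e+13 * 2831
phi = 1.6313e+17 /cm^2/s

1.6313e+17


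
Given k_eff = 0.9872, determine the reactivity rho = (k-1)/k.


rho = (k_eff - 1) / k_eff
rho = (0.9872 - 1) / 0.9872
rho = -0.012966

-0.012966


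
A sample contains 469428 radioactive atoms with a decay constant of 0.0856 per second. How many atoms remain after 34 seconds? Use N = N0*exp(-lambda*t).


N = N0 * exp(-lambda * t)
N = 469428 * exp(-0.0856 * 34)
N = 25562

25562


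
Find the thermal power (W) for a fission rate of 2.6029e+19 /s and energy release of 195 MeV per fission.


P = fission_rate * E_MeV * 1.602e-13
P = 2.6029e+19 * 195 * 1.602e-13
P = 8.1312e+08 W

8.1312e+08


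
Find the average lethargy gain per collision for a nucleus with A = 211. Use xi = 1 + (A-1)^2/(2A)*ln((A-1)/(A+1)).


xi = 1 + (A-1)^2/(2A) * ln((A-1)/(A+1))
xi = 1 + (211-1)^2/(2*211) * ln((211-1)/(211 +1))
xi = 0.0094488

0.0094488


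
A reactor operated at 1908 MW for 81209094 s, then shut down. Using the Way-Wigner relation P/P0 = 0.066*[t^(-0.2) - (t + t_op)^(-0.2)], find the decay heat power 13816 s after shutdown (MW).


P/P0 = 0.066 * [t^(-0.2) - (t + t_op)^(-0.2)]
P/P0 = 0.066 * [13816^(-0.2) - (13816 + 81209094)^(-0.2)]
P/P0 = 0.066 * [0.1485674 - 0.02618571] = 0.008077192
P = 1908 * 0.008077192 = 15.411 MW

15.411


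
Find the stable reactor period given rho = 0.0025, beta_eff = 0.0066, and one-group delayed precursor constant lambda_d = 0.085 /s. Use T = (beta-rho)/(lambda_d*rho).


T = (beta - rho) / (lambda_d * rho)
T = (0.0066 - 0.0025) / (0.085 * 0.0025)
T = 19.294 s

19.294


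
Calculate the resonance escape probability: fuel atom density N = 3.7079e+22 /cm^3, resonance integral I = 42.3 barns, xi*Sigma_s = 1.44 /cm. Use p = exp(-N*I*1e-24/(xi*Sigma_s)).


p = exp(-N * I * 1e-24 / (xi*Sigma_s))
p = exp(-3.7079e+22 * 42.3 * 1e-24 / 1.44)
p = 0.33649

0.33649


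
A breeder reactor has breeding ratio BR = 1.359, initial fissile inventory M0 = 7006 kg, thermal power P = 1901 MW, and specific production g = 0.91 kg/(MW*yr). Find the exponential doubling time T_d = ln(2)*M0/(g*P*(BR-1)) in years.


Breeding gain G = BR - 1 = 1.359 - 1 = 0.359
Fissile production rate = g * P * G = 0.91 * 1901 * 0.359 = 621.03769 kg/yr
T_d = ln(2) * M0 / (g * P * G)
T_d = ln(2) * 7006 / 621.03769 = 7.8195 yr

7.8195


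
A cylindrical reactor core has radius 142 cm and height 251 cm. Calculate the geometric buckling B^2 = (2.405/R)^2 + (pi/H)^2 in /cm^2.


B^2 = (2.405/R)^2 + (pi/H)^2
B^2 = (2.405/142)^2 + (pi/251)^2
B^2 = 4.4351e-04 /cm^2

4.4351e-04


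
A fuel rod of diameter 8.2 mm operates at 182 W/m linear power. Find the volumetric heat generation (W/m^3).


r = D / 2 / 1000 = 8.2 / 2 / 1000 = 0.0041 m
q''' = q' / (pi * r^2)
q''' = 182 / (pi * 0.0041^2)
q''' = 3.4463e+06 W/m^3

3.4463e+06


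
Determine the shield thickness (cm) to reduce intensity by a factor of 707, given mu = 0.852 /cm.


x = ln(factor) / mu
x = ln(707) / 0.852
x = 7.7007 cm

7.7007


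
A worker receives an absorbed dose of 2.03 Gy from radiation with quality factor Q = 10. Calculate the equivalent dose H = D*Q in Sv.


H = D * Q
H = 2.03 * 10
H = 20.300 Sv

20.300


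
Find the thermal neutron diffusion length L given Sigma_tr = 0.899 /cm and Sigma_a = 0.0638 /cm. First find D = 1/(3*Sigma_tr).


D = 1 / (3 * Sigma_tr) = 1 / (3 * 0.899) = 0.3707824 cm
L = sqrt(D / Sigma_a)
L = sqrt(0.3707824 / 0.0638)
L = 2.4107 cm

2.4107


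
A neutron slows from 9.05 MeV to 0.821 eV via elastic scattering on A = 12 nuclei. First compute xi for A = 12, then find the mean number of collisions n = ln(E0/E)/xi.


xi = 1 + (A-1)^2/(2A)*ln((A-1)/(A+1)) = 0.1577690 (for A = 12)
n = ln(E0/E) / xi
n = ln(9.05e6 / 0.821) / 0.1577690
n = ln(1.102314e+07) / 0.1577690 = 102.78

102.78


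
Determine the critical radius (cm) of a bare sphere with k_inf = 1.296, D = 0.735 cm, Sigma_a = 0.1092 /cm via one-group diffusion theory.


L^2 = D / Sigma_a = 0.735 / 0.1092 = 6.730769 cm^2
B_m^2 = (k_inf - 1) / L^2 = (1.296 - 1) / 6.730769 = 0.04397714 /cm^2
For a bare sphere: B_g = pi/R, so R_c = pi / sqrt(B_m^2)
R_c = pi / sqrt(0.04397714) = 14.981 cm

14.981


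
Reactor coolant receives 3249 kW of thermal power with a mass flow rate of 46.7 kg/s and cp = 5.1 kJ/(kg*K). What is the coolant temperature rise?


dT = Q / (m_dot * cp)
dT = 3249 / (46.7 * 5.1)
dT = 13.642 C

13.642


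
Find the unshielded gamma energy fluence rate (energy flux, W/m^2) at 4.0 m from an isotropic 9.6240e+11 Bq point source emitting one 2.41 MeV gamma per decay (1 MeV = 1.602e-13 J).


psi = A * E * 1.602e-13 / (4*pi*r^2)
psi = 9.6240e+11 * 2.41 * 1.602e-13 / (4*pi*4.0^2)
psi = 0.0018480 W/m^2

0.0018480


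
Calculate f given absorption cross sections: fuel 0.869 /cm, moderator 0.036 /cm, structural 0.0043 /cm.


f = Sigma_a_fuel / (Sigma_a_fuel + Sigma_a_mod + Sigma_a_other)
f = 0.869 / (0.869 + 0.036 + 0.0043)
f = 0.95568

0.95568


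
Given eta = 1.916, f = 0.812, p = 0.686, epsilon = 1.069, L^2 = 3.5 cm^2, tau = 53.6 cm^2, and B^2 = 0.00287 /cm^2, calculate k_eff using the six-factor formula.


k_inf = eta*f*p*eps = 1.916*0.812*0.686*1.069 = 1.140915
P_TNL = 1/(1 + L^2*B^2) = 1/(1 + 3.5*0.00287) = 0.9900549
P_FNL = exp(-B^2*tau) = exp(-0.00287*53.6) = 0.8574161
k_eff = k_inf * P_TNL * P_FNL = 1.140915 * 0.9900549 * 0.8574161
k_eff = 0.96851

0.96851


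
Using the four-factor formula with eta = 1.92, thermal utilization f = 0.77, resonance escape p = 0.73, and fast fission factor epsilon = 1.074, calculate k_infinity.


k_inf = eta * f * p * epsilon
k_inf = 1.92 * 0.77 * 0.73 * 1.074
k_inf = 1.1591

1.1591


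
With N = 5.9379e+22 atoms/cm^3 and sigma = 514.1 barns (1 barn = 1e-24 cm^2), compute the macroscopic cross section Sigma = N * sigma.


Sigma = N * sigma_barns * 1e-24
Sigma = 5.9379e+22 * 514.1 * 1e-24
Sigma = 30.527 /cm

30.527


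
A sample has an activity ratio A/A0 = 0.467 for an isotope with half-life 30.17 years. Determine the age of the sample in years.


lambda = ln(2) / t_half = ln(2) / 30.17 = 0.02297472 /yr
t = -ln(A/A0) / lambda
t = -ln(0.467) / 0.02297472
t = 33.142 yr

33.142


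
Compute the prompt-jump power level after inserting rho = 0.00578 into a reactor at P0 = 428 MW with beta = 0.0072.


P1/P0 = beta / (beta - rho)
P1/P0 = 0.0072 / (0.0072 - 0.00578) = 5.070423
P1 = 428 * 5.070423 = 2170.1 MW

2170.1


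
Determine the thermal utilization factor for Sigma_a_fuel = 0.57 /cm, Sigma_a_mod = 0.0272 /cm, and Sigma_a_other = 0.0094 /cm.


f = Sigma_a_fuel / (Sigma_a_fuel + Sigma_a_mod + Sigma_a_other)
f = 0.57 / (0.57 + 0.0272 + 0.0094)
f = 0.93966

0.93966


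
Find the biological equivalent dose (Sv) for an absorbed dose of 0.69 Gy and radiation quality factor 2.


H = D * Q
H = 0.69 * 2
H = 1.3800 Sv

1.3800


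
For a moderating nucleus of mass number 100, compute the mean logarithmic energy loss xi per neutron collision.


xi = 1 + (A-1)^2/(2A) * ln((A-1)/(A+1))
xi = 1 + (100-1)^2/(2*100) * ln((100-1)/(100 +1))
xi = 0.019867

0.019867


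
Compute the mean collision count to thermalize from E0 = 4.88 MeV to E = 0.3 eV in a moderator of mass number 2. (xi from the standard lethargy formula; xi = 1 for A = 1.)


xi = 1 + (A-1)^2/(2A)*ln((A-1)/(A+1)) = 0.7253469 (for A = 2)
n = ln(E0/E) / xi
n = ln(4.88e6 / 0.3) / 0.7253469
n = ln(1.626667e+07) / 0.7253469 = 22.892

22.892


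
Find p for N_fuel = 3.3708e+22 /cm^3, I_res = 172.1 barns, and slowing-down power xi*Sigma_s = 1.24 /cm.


p = exp(-N * I * 1e-24 / (xi*Sigma_s))
p = exp(-3.3708e+22 * 172.1 * 1e-24 / 1.24)
p = 0.0092944

0.0092944


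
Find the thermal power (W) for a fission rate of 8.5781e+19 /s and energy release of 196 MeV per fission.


P = fission_rate * E_MeV * 1.602e-13
P = 8.5781e+19 * 196 * 1.602e-13
P = 2.6935e+09 W

2.6935e+09


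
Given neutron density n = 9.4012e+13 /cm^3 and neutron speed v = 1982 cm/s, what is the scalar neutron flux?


phi = n * v
phi = 9.4012e+13 * 1982
phi = 1.8633e+17 /cm^2/s

1.8633e+17


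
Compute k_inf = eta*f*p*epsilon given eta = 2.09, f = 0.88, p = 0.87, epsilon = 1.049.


k_inf = eta * f * p * epsilon
k_inf = 2.09 * 0.88 * 0.87 * 1.049
k_inf = 1.6785

1.6785


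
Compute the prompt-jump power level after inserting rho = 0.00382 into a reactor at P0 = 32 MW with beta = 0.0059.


P1/P0 = beta / (beta - rho)
P1/P0 = 0.0059 / (0.0059 - 0.00382) = 2.836538
P1 = 32 * 2.836538 = 90.769 MW

90.769


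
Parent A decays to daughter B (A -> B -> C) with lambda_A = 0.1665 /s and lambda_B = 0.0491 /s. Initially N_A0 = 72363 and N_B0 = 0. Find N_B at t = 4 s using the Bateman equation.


N_B(t) = lambda_A * N_A0 / (lambda_B - lambda_A) * [exp(-lambda_A*t) - exp(-lambda_B*t)]
exp(-0.1665*4) = 0.5137595; exp(-0.0491*4) = 0.8216835
N_B = 0.1665 * 72363 / (0.0491 - 0.1665) * (0.5137595 - 0.8216835)
N_B = 31601

31601


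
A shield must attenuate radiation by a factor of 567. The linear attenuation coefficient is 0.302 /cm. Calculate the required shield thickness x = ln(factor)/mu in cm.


x = ln(factor) / mu
x = ln(567) / 0.302
x = 20.995 cm

20.995


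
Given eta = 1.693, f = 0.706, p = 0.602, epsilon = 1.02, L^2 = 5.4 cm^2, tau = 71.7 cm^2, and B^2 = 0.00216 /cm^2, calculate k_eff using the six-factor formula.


k_inf = eta*f*p*eps = 1.693*0.706*0.602*1.02 = 0.7339362
P_TNL = 1/(1 + L^2*B^2) = 1/(1 + 5.4*0.00216) = 0.9884705
P_FNL = exp(-B^2*tau) = exp(-0.00216*71.7) = 0.8565248
k_eff = k_inf * P_TNL * P_FNL = 0.7339362 * 0.9884705 * 0.8565248
k_eff = 0.62139

0.62139


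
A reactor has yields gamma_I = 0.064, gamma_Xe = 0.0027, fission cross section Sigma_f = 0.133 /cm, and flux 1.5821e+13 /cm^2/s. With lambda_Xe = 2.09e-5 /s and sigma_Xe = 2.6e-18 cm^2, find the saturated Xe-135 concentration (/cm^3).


Xe_eq = (gamma_I + gamma_Xe) * Sigma_f * phi / (lambda_Xe + sigma_Xe * phi)
Numerator = (0.064 + 0.0027) * 0.133 * 1.5821e+13 = 1.403497e+11
Denominator = 2.09e-5 + 2.6e-18 * 1.5821e+13 = 6.203460e-05
Xe_eq = 1.403497e+11 / 6.203460e-05 = 2.2624e+15 /cm^3

2.2624e+15


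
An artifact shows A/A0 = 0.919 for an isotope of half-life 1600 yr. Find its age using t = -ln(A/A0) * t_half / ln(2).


lambda = ln(2) / t_half = ln(2) / 1600 = 4.332170e-04 /yr
t = -ln(A/A0) / lambda
t = -ln(0.919) / 4.332170e-04
t = 194.98 yr

194.98


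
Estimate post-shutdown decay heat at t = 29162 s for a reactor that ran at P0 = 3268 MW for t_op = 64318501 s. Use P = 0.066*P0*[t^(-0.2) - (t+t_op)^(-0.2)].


P/P0 = 0.066 * [t^(-0.2) - (t + t_op)^(-0.2)]
P/P0 = 0.066 * [29162^(-0.2) - (29162 + 64318501)^(-0.2)]
P/P0 = 0.066 * [0.1279489 - 0.02743427] = 0.006633966
P = 3268 * 0.006633966 = 21.680 MW

21.680


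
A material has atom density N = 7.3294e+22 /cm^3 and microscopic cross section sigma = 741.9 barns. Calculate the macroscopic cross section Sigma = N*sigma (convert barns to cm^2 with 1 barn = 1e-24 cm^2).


Sigma = N * sigma_barns * 1e-24
Sigma = 7.3294e+22 * 741.9 * 1e-24
Sigma = 54.377 /cm

54.377


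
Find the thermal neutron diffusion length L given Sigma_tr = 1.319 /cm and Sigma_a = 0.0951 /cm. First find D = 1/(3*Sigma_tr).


D = 1 / (3 * Sigma_tr) = 1 / (3 * 1.319) = 0.2527167 cm
L = sqrt(D / Sigma_a)
L = sqrt(0.2527167 / 0.0951)
L = 1.6301 cm

1.6301


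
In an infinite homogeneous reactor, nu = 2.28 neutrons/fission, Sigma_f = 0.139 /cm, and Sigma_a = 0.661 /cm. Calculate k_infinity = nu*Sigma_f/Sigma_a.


k_inf = nu * Sigma_f / Sigma_a
k_inf = 2.28 * 0.139 / 0.661
k_inf = 0.47946

0.47946


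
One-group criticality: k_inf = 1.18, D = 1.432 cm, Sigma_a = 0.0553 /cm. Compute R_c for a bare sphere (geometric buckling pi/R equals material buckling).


L^2 = D / Sigma_a = 1.432 / 0.0553 = 25.89512 cm^2
B_m^2 = (k_inf - 1) / L^2 = (1.18 - 1) / 25.89512 = 0.006951117 /cm^2
For a bare sphere: B_g = pi/R, so R_c = pi / sqrt(B_m^2)
R_c = pi / sqrt(0.006951117) = 37.681 cm

37.681


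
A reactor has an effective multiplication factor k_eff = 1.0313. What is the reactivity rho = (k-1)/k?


rho = (k_eff - 1) / k_eff
rho = (1.0313 - 1) / 1.0313
rho = 0.030350

0.030350


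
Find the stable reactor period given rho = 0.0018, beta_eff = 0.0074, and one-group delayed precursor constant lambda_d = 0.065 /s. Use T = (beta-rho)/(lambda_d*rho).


T = (beta - rho) / (lambda_d * rho)
T = (0.0074 - 0.0018) / (0.065 * 0.0018)
T = 47.863 s

47.863


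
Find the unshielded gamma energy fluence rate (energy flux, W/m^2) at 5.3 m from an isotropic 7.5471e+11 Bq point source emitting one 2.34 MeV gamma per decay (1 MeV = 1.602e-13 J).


psi = A * E * 1.602e-13 / (4*pi*r^2)
psi = 7.5471e+11 * 2.34 * 1.602e-13 / (4*pi*5.3^2)
psi = 8.0149e-04 W/m^2

8.0149e-04


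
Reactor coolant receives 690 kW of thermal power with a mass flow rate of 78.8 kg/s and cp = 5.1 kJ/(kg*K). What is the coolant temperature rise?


dT = Q / (m_dot * cp)
dT = 690 / (78.8 * 5.1)
dT = 1.7169 C

1.7169


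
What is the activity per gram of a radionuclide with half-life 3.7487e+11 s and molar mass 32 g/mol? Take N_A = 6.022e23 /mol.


lambda = ln(2) / t_half = ln(2) / 3.7487e+11 = 1.849033e-12 /s
SA = lambda * N_A / M
SA = 1.849033e-12 * 6.022e23 / 32
SA = 3.4796e+10 Bq/g

3.4796e+10


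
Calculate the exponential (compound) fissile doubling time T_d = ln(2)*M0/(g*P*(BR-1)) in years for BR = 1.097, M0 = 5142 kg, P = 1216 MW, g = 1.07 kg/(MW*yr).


Breeding gain G = BR - 1 = 1.097 - 1 = 0.097
Fissile production rate = g * P * G = 1.07 * 1216 * 0.097 = 126.20864 kg/yr
T_d = ln(2) * M0 / (g * P * G)
T_d = ln(2) * 5142 / 126.20864 = 28.240 yr

28.240


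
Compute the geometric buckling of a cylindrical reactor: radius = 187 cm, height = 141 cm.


B^2 = (2.405/R)^2 + (pi/H)^2
B^2 = (2.405/187)^2 + (pi/141)^2
B^2 = 6.6184e-04 /cm^2

6.6184e-04


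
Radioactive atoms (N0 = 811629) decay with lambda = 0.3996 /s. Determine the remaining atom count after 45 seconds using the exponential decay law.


N = N0 * exp(-lambda * t)
N = 811629 * exp(-0.3996 * 45)
N = 0.012586

0.012586


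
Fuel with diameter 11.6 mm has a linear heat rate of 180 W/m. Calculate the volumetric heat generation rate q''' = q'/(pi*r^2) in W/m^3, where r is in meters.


r = D / 2 / 1000 = 11.6 / 2 / 1000 = 0.0058 m
q''' = q' / (pi * r^2)
q''' = 180 / (pi * 0.0058^2)
q''' = 1.7032e+06 W/m^3

1.7032e+06


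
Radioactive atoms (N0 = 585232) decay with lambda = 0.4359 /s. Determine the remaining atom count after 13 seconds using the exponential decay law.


N = N0 * exp(-lambda * t)
N = 585232 * exp(-0.4359 * 13)
N = 2024.5

2024.5


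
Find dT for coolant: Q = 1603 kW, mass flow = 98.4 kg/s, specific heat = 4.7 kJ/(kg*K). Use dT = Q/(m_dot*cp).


dT = Q / (m_dot * cp)
dT = 1603 / (98.4 * 4.7)
dT = 3.4661 C

3.4661


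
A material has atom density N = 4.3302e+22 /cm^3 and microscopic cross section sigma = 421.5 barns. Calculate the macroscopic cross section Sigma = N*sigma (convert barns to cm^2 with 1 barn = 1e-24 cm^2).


Sigma = N * sigma_barns * 1e-24
Sigma = 4.3302e+22 * 421.5 * 1e-24
Sigma = 18.252 /cm

18.252


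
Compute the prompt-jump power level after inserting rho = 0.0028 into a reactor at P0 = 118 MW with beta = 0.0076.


P1/P0 = beta / (beta - rho)
P1/P0 = 0.0076 / (0.0076 - 0.0028) = 1.583333
P1 = 118 * 1.583333 = 186.83 MW

186.83


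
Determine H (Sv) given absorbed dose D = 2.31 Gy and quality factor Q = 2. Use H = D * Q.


H = D * Q
H = 2.31 * 2
H = 4.6200 Sv

4.6200


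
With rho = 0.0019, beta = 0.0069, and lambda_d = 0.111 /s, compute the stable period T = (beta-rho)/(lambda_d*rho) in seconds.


T = (beta - rho) / (lambda_d * rho)
T = (0.0069 - 0.0019) / (0.111 * 0.0019)
T = 23.708 s

23.708


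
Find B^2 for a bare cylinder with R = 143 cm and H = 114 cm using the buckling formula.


B^2 = (2.405/R)^2 + (pi/H)^2
B^2 = (2.405/143)^2 + (pi/114)^2
B^2 = 0.0010423 /cm^2

0.0010423


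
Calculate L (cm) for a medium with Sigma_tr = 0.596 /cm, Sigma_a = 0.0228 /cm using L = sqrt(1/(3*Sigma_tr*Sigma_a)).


D = 1 / (3 * Sigma_tr) = 1 / (3 * 0.596) = 0.5592841 cm
L = sqrt(D / Sigma_a)
L = sqrt(0.5592841 / 0.0228)
L = 4.9528 cm

4.9528


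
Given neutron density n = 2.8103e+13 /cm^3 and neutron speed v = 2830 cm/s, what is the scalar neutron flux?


phi = n * v
phi = 2.8103e+13 * 2830
phi = 7.9531e+16 /cm^2/s

7.9531e+16


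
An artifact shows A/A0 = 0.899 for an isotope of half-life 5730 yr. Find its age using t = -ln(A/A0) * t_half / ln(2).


lambda = ln(2) / t_half = ln(2) / 5730 = 1.209681e-04 /yr
t = -ln(A/A0) / lambda
t = -ln(0.899) / 1.209681e-04
t = 880.17 yr

880.17


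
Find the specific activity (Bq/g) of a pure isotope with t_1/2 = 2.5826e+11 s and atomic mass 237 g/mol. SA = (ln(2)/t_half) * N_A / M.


lambda = ln(2) / t_half = ln(2) / 2.5826e+11 = 2.683912e-12 /s
SA = lambda * N_A / M
SA = 2.683912e-12 * 6.022e23 / 237
SA = 6.8196e+09 Bq/g

6.8196e+09


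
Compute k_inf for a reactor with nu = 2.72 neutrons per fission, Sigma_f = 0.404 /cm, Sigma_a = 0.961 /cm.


k_inf = nu * Sigma_f / Sigma_a
k_inf = 2.72 * 0.404 / 0.961
k_inf = 1.1435

1.1435


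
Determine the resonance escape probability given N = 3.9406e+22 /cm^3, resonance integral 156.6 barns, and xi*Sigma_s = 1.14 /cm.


p = exp(-N * I * 1e-24 / (xi*Sigma_s))
p = exp(-3.9406e+22 * 156.6 * 1e-24 / 1.14)
p = 0.0044576

0.0044576


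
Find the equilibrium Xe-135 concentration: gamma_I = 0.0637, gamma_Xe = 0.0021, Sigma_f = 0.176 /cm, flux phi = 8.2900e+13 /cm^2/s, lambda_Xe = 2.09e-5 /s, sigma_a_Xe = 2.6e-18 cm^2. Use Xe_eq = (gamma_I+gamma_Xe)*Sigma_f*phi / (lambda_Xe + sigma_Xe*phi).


Xe_eq = (gamma_I + gamma_Xe) * Sigma_f * phi / (lambda_Xe + sigma_Xe * phi)
Numerator = (0.0637 + 0.0021) * 0.176 * 8.2900e+13 = 9.600483e+11
Denominator = 2.09e-5 + 2.6e-18 * 8.2900e+13 = 2.364400e-04
Xe_eq = 9.600483e+11 / 2.364400e-04 = 4.0604e+15 /cm^3

4.0604e+15


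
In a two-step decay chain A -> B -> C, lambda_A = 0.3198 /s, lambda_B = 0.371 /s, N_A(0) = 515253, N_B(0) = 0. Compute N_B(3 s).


N_B(t) = lambda_A * N_A0 / (lambda_B - lambda_A) * [exp(-lambda_A*t) - exp(-lambda_B*t)]
exp(-0.3198*3) = 0.3831227; exp(-0.371*3) = 0.3285718
N_B = 0.3198 * 515253 / (0.371 - 0.3198) * (0.3831227 - 0.3285718)
N_B = 175562

175562


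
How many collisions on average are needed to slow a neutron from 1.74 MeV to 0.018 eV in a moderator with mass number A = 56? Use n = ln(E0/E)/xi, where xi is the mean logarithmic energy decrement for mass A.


xi = 1 + (A-1)^2/(2A)*ln((A-1)/(A+1)) = 0.03529286 (for A = 56)
n = ln(E0/E) / xi
n = ln(1.74e6 / 0.018) / 0.03529286
n = ln(9.666667e+07) / 0.03529286 = 520.98

520.98


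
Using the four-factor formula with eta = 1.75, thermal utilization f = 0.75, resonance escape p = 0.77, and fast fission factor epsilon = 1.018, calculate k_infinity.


k_inf = eta * f * p * epsilon
k_inf = 1.75 * 0.75 * 0.77 * 1.018
k_inf = 1.0288

1.0288


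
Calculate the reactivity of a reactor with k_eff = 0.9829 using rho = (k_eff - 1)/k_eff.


rho = (k_eff - 1) / k_eff
rho = (0.9829 - 1) / 0.9829
rho = -0.017397

-0.017397


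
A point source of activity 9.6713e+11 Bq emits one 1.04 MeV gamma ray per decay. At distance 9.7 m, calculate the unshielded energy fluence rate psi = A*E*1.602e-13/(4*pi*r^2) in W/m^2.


psi = A * E * 1.602e-13 / (4*pi*r^2)
psi = 9.6713e+11 * 1.04 * 1.602e-13 / (4*pi*9.7^2)
psi = 1.3628e-04 W/m^2

1.3628e-04


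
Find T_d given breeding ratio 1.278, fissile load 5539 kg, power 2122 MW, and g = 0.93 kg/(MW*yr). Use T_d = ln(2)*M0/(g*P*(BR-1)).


Breeding gain G = BR - 1 = 1.278 - 1 = 0.278
Fissile production rate = g * P * G = 0.93 * 2122 * 0.278 = 548.62188 kg/yr
T_d = ln(2) * M0 / (g * P * G)
T_d = ln(2) * 5539 / 548.62188 = 6.9982 yr

6.9982


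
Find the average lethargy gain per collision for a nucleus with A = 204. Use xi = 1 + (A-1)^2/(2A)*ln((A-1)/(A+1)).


xi = 1 + (A-1)^2/(2A) * ln((A-1)/(A+1))
xi = 1 + (204-1)^2/(2*204) * ln((204-1)/(204 +1))
xi = 0.0097720

0.0097720


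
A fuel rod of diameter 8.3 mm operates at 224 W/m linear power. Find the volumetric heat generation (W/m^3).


r = D / 2 / 1000 = 8.3 / 2 / 1000 = 0.00415 m
q''' = q' / (pi * r^2)
q''' = 224 / (pi * 0.00415^2)
q''' = 4.1400e+06 W/m^3

4.1400e+06


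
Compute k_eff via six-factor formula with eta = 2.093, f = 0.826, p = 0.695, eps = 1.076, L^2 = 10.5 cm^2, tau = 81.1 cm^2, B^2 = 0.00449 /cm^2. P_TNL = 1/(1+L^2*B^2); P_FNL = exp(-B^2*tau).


k_inf = eta*f*p*eps = 2.093*0.826*0.695*1.076 = 1.292845
P_TNL = 1/(1 + L^2*B^2) = 1/(1 + 10.5*0.00449) = 0.9549776
P_FNL = exp(-B^2*tau) = exp(-0.00449*81.1) = 0.6947946
k_eff = k_inf * P_TNL * P_FNL = 1.292845 * 0.9549776 * 0.6947946
k_eff = 0.85782

0.85782


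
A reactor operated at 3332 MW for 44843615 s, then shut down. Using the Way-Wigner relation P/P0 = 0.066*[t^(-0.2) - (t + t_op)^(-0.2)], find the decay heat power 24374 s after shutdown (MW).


P/P0 = 0.066 * [t^(-0.2) - (t + t_op)^(-0.2)]
P/P0 = 0.066 * [24374^(-0.2) - (24374 + 44843615)^(-0.2)]
P/P0 = 0.066 * [0.1326217 - 0.02948578] = 0.006806971
P = 3332 * 0.006806971 = 22.681 MW

22.681


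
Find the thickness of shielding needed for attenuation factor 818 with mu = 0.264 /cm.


x = ln(factor) / mu
x = ln(818) / 0.264
x = 25.405 cm

25.405


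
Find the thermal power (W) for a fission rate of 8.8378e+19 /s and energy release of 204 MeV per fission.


P = fission_rate * E_MeV * 1.602e-13
P = 8.8378e+19 * 204 * 1.602e-13
P = 2.8883e+09 W

2.8883e+09


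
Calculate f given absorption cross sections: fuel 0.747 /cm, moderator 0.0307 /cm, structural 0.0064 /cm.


f = Sigma_a_fuel / (Sigma_a_fuel + Sigma_a_mod + Sigma_a_other)
f = 0.747 / (0.747 + 0.0307 + 0.0064)
f = 0.95268

0.95268


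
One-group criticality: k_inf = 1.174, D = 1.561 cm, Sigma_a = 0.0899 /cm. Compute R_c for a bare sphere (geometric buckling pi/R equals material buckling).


L^2 = D / Sigma_a = 1.561 / 0.0899 = 17.36374 cm^2
B_m^2 = (k_inf - 1) / L^2 = (1.174 - 1) / 17.36374 = 0.01002088 /cm^2
For a bare sphere: B_g = pi/R, so R_c = pi / sqrt(B_m^2)
R_c = pi / sqrt(0.01002088) = 31.383 cm

31.383


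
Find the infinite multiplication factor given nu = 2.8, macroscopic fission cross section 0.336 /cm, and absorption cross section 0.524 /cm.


k_inf = nu * Sigma_f / Sigma_a
k_inf = 2.8 * 0.336 / 0.524
k_inf = 1.7954

1.7954


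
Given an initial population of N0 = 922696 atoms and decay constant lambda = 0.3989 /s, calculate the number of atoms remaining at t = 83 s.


N = N0 * exp(-lambda * t)
N = 922696 * exp(-0.3989 * 83)
N = 3.8560e-09

3.8560e-09


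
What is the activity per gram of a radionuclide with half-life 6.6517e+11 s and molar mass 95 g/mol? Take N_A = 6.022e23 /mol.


lambda = ln(2) / t_half = ln(2) / 6.6517e+11 = 1.042060e-12 /s
SA = lambda * N_A / M
SA = 1.042060e-12 * 6.022e23 / 95
SA = 6.6056e+09 Bq/g

6.6056e+09


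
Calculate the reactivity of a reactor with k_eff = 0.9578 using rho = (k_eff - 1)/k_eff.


rho = (k_eff - 1) / k_eff
rho = (0.9578 - 1) / 0.9578
rho = -0.044059

-0.044059


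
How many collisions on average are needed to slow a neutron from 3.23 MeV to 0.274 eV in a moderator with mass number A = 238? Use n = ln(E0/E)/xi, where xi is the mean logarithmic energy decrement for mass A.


xi = 1 + (A-1)^2/(2A)*ln((A-1)/(A+1)) = 0.008379872 (for A = 238)
n = ln(E0/E) / xi
n = ln(3.23e6 / 0.274) / 0.008379872
n = ln(1.178832e+07) / 0.008379872 = 1943.1

1943.1


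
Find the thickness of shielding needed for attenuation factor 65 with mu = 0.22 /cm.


x = ln(factor) / mu
x = ln(65) / 0.22
x = 18.974 cm

18.974


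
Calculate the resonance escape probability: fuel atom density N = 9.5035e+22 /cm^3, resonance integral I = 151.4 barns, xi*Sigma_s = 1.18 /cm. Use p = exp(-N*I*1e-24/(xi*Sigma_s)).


p = exp(-N * I * 1e-24 / (xi*Sigma_s))
p = exp(-9.5035e+22 * 151.4 * 1e-24 / 1.18)
p = 5.0634e-06

5.0634e-06


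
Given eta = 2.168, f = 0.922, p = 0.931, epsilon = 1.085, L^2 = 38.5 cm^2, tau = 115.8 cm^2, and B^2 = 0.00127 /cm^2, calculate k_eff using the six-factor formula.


k_inf = eta*f*p*eps = 2.168*0.922*0.931*1.085 = 2.019155
P_TNL = 1/(1 + L^2*B^2) = 1/(1 + 38.5*0.00127) = 0.9533843
P_FNL = exp(-B^2*tau) = exp(-0.00127*115.8) = 0.8632370
k_eff = k_inf * P_TNL * P_FNL = 2.019155 * 0.9533843 * 0.8632370
k_eff = 1.6618

1.6618


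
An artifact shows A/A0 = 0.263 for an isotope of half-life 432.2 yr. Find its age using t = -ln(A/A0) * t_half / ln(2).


lambda = ln(2) / t_half = ln(2) / 432.2 = 0.001603765 /yr
t = -ln(A/A0) / lambda
t = -ln(0.263) / 0.001603765
t = 832.79 yr

832.79


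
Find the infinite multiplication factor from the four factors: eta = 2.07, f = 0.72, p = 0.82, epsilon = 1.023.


k_inf = eta * f * p * epsilon
k_inf = 2.07 * 0.72 * 0.82 * 1.023
k_inf = 1.2502

1.2502


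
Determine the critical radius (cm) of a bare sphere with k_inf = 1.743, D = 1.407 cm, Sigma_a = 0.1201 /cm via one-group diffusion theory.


L^2 = D / Sigma_a = 1.407 / 0.1201 = 11.71524 cm^2
B_m^2 = (k_inf - 1) / L^2 = (1.743 - 1) / 11.71524 = 0.06342166 /cm^2
For a bare sphere: B_g = pi/R, so R_c = pi / sqrt(B_m^2)
R_c = pi / sqrt(0.06342166) = 12.475 cm

12.475


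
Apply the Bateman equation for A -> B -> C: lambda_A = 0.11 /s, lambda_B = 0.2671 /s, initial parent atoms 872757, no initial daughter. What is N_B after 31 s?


N_B(t) = lambda_A * N_A0 / (lambda_B - lambda_A) * [exp(-lambda_A*t) - exp(-lambda_B*t)]
exp(-0.11*31) = 0.03304120; exp(-0.2671*31) = 2.535118e-04
N_B = 0.11 * 872757 / (0.2671 - 0.11) * (0.03304120 - 2.535118e-04)
N_B = 20036

20036


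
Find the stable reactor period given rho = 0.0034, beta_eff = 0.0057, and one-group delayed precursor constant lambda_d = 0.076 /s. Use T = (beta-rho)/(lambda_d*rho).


T = (beta - rho) / (lambda_d * rho)
T = (0.0057 - 0.0034) / (0.076 * 0.0034)
T = 8.9009 s

8.9009


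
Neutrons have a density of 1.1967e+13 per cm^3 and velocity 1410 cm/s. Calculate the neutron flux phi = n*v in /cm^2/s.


phi = n * v
phi = 1.1967e+13 * 1410
phi = 1.6873e+16 /cm^2/s

1.6873e+16


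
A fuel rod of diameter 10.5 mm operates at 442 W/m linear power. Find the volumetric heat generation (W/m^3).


r = D / 2 / 1000 = 10.5 / 2 / 1000 = 0.00525 m
q''' = q' / (pi * r^2)
q''' = 442 / (pi * 0.00525^2)
q''' = 5.1045e+06 W/m^3

5.1045e+06


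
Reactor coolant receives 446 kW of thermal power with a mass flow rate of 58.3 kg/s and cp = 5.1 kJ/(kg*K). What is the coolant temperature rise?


dT = Q / (m_dot * cp)
dT = 446 / (58.3 * 5.1)
dT = 1.5000 C

1.5000


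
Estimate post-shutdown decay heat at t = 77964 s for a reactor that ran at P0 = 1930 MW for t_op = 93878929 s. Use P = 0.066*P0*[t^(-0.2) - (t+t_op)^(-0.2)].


P/P0 = 0.066 * [t^(-0.2) - (t + t_op)^(-0.2)]
P/P0 = 0.066 * [77964^(-0.2) - (77964 + 93878929)^(-0.2)]
P/P0 = 0.066 * [0.1051045 - 0.02543398] = 0.005258254
P = 1930 * 0.005258254 = 10.148 MW

10.148


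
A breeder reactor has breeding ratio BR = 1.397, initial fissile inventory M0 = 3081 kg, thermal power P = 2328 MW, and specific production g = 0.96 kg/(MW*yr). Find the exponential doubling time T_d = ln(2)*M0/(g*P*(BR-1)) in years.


Breeding gain G = BR - 1 = 1.397 - 1 = 0.397
Fissile production rate = g * P * G = 0.96 * 2328 * 0.397 = 887.24736 kg/yr
T_d = ln(2) * M0 / (g * P * G)
T_d = ln(2) * 3081 / 887.24736 = 2.4070 yr

2.4070


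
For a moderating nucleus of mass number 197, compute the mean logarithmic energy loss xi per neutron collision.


xi = 1 + (A-1)^2/(2A) * ln((A-1)/(A+1))
xi = 1 + (197-1)^2/(2*197) * ln((197-1)/(197 +1))
xi = 0.010118

0.010118


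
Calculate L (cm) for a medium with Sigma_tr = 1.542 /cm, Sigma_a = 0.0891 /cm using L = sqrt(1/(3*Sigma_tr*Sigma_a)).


D = 1 / (3 * Sigma_tr) = 1 / (3 * 1.542) = 0.2161695 cm
L = sqrt(D / Sigma_a)
L = sqrt(0.2161695 / 0.0891)
L = 1.5576 cm

1.5576


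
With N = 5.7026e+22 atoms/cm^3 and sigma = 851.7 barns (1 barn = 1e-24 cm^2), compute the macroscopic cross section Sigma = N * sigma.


Sigma = N * sigma_barns * 1e-24
Sigma = 5.7026e+22 * 851.7 * 1e-24
Sigma = 48.569 /cm

48.569


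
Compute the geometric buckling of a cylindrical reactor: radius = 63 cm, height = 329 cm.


B^2 = (2.405/R)^2 + (pi/H)^2
B^2 = (2.405/63)^2 + (pi/329)^2
B^2 = 0.0015485 /cm^2

0.0015485


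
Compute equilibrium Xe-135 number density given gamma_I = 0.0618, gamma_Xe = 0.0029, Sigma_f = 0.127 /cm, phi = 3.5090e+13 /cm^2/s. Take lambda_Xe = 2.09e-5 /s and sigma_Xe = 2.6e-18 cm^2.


Xe_eq = (gamma_I + gamma_Xe) * Sigma_f * phi / (lambda_Xe + sigma_Xe * phi)
Numerator = (0.0618 + 0.0029) * 0.127 * 3.5090e+13 = 2.883310e+11
Denominator = 2.09e-5 + 2.6e-18 * 3.5090e+13 = 1.121340e-04
Xe_eq = 2.883310e+11 / 1.121340e-04 = 2.5713e+15 /cm^3

2.5713e+15


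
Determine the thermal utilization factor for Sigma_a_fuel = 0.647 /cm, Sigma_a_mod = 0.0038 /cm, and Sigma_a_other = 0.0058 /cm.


f = Sigma_a_fuel / (Sigma_a_fuel + Sigma_a_mod + Sigma_a_other)
f = 0.647 / (0.647 + 0.0038 + 0.0058)
f = 0.98538

0.98538


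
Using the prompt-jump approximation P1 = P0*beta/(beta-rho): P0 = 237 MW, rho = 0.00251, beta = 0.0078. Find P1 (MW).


P1/P0 = beta / (beta - rho)
P1/P0 = 0.0078 / (0.0078 - 0.00251) = 1.474480
P1 = 237 * 1.474480 = 349.45 MW

349.45


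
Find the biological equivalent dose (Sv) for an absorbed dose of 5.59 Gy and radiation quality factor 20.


H = D * Q
H = 5.59 * 20
H = 111.80 Sv

111.80


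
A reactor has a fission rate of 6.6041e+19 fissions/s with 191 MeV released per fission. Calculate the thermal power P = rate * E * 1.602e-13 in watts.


P = fission_rate * E_MeV * 1.602e-13
P = 6.6041e+19 * 191 * 1.602e-13
P = 2.0207e+09 W

2.0207e+09


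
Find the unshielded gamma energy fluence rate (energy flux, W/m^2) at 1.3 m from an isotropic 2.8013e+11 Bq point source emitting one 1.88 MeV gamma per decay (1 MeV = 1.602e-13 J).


psi = A * E * 1.602e-13 / (4*pi*r^2)
psi = 2.8013e+11 * 1.88 * 1.602e-13 / (4*pi*1.3^2)
psi = 0.0039727 W/m^2

0.0039727


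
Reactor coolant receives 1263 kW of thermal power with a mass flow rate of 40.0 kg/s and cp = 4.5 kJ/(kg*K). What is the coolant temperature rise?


dT = Q / (m_dot * cp)
dT = 1263 / (40.0 * 4.5)
dT = 7.0167 C

7.0167


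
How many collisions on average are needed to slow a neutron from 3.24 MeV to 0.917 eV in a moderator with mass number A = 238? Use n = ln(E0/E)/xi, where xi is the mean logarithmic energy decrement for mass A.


xi = 1 + (A-1)^2/(2A)*ln((A-1)/(A+1)) = 0.008379872 (for A = 238)
n = ln(E0/E) / xi
n = ln(3.24e6 / 0.917) / 0.008379872
n = ln(3.533261e+06) / 0.008379872 = 1799.3

1799.3


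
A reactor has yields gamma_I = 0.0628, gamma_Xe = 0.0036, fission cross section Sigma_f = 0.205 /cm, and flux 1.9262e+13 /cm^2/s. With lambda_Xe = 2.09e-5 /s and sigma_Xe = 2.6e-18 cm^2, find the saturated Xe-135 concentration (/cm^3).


Xe_eq = (gamma_I + gamma_Xe) * Sigma_f * phi / (lambda_Xe + sigma_Xe * phi)
Numerator = (0.0628 + 0.0036) * 0.205 * 1.9262e+13 = 2.621943e+11
Denominator = 2.09e-5 + 2.6e-18 * 1.9262e+13 = 7.098120e-05
Xe_eq = 2.621943e+11 / 7.098120e-05 = 3.6939e+15 /cm^3

3.6939e+15


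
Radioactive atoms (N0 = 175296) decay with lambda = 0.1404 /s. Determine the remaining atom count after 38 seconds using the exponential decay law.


N = N0 * exp(-lambda * t)
N = 175296 * exp(-0.1404 * 38)
N = 844.74

844.74


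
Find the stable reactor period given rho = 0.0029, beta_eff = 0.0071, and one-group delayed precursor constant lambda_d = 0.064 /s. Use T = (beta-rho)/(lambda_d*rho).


T = (beta - rho) / (lambda_d * rho)
T = (0.0071 - 0.0029) / (0.064 * 0.0029)
T = 22.629 s

22.629


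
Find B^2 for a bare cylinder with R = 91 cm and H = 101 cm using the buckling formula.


B^2 = (2.405/R)^2 + (pi/H)^2
B^2 = (2.405/91)^2 + (pi/101)^2
B^2 = 0.0016660 /cm^2

0.0016660


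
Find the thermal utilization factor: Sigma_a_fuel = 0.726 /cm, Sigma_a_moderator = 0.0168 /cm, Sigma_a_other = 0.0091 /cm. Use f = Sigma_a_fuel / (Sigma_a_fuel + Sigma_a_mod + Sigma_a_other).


f = Sigma_a_fuel / (Sigma_a_fuel + Sigma_a_mod + Sigma_a_other)
f = 0.726 / (0.726 + 0.0168 + 0.0091)
f = 0.96555

0.96555


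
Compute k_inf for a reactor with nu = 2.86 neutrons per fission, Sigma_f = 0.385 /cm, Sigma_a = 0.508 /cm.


k_inf = nu * Sigma_f / Sigma_a
k_inf = 2.86 * 0.385 / 0.508
k_inf = 2.1675

2.1675


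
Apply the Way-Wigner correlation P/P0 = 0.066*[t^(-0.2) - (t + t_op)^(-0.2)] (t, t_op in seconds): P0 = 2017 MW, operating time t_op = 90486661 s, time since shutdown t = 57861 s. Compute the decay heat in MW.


P/P0 = 0.066 * [t^(-0.2) - (t + t_op)^(-0.2)]
P/P0 = 0.066 * [57861^(-0.2) - (57861 + 90486661)^(-0.2)]
P/P0 = 0.066 * [0.1115637 - 0.02562286] = 0.005672095
P = 2017 * 0.005672095 = 11.441 MW

11.441


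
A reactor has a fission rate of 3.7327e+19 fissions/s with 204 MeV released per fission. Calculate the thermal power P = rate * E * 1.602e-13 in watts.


P = fission_rate * E_MeV * 1.602e-13
P = 3.7327e+19 * 204 * 1.602e-13
P = 1.2199e+09 W

1.2199e+09


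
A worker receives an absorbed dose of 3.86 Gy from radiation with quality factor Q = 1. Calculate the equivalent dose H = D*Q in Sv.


H = D * Q
H = 3.86 * 1
H = 3.8600 Sv

3.8600


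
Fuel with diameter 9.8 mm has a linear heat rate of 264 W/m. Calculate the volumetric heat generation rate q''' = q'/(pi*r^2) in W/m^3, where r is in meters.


r = D / 2 / 1000 = 9.8 / 2 / 1000 = 0.0049 m
q''' = q' / (pi * r^2)
q''' = 264 / (pi * 0.0049^2)
q''' = 3.5000e+06 W/m^3

3.5000e+06


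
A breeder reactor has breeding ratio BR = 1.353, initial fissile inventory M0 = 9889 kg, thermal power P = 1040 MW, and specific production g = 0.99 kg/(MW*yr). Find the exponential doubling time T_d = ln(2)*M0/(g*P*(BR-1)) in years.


Breeding gain G = BR - 1 = 1.353 - 1 = 0.353
Fissile production rate = g * P * G = 0.99 * 1040 * 0.353 = 363.4488 kg/yr
T_d = ln(2) * M0 / (g * P * G)
T_d = ln(2) * 9889 / 363.4488 = 18.860 yr

18.860


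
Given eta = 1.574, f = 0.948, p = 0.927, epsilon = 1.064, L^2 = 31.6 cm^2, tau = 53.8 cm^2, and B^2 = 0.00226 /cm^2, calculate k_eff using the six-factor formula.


k_inf = eta*f*p*eps = 1.574*0.948*0.927*1.064 = 1.471751
P_TNL = 1/(1 + L^2*B^2) = 1/(1 + 31.6*0.00226) = 0.9333443
P_FNL = exp(-B^2*tau) = exp(-0.00226*53.8) = 0.8855131
k_eff = k_inf * P_TNL * P_FNL = 1.471751 * 0.9333443 * 0.8855131
k_eff = 1.2164

1.2164


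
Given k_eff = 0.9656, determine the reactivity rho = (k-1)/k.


rho = (k_eff - 1) / k_eff
rho = (0.9656 - 1) / 0.9656
rho = -0.035626

-0.035626


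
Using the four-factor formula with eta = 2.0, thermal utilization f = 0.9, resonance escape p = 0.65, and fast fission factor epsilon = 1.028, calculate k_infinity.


k_inf = eta * f * p * epsilon
k_inf = 2.0 * 0.9 * 0.65 * 1.028
k_inf = 1.2028

1.2028


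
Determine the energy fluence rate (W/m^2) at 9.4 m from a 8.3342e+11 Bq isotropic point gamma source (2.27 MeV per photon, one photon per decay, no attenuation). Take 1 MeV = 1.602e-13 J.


psi = A * E * 1.602e-13 / (4*pi*r^2)
psi = 8.3342e+11 * 2.27 * 1.602e-13 / (4*pi*9.4^2)
psi = 2.7295e-04 W/m^2

2.7295e-04


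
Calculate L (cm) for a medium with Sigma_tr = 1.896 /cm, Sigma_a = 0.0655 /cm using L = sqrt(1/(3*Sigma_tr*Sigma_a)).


D = 1 / (3 * Sigma_tr) = 1 / (3 * 1.896) = 0.1758087 cm
L = sqrt(D / Sigma_a)
L = sqrt(0.1758087 / 0.0655)
L = 1.6383 cm

1.6383


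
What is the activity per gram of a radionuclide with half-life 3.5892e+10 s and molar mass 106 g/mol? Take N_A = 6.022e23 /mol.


lambda = ln(2) / t_half = ln(2) / 3.5892e+10 = 1.931202e-11 /s
SA = lambda * N_A / M
SA = 1.931202e-11 * 6.022e23 / 106
SA = 1.0971e+11 Bq/g

1.0971e+11


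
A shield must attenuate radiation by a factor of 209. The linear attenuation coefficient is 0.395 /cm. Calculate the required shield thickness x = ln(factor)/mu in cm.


x = ln(factor) / mu
x = ln(209) / 0.395
x = 13.525 cm

13.525


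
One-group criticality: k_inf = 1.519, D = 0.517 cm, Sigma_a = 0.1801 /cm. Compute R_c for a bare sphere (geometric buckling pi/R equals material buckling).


L^2 = D / Sigma_a = 0.517 / 0.1801 = 2.870627 cm^2
B_m^2 = (k_inf - 1) / L^2 = (1.519 - 1) / 2.870627 = 0.1807967 /cm^2
For a bare sphere: B_g = pi/R, so R_c = pi / sqrt(B_m^2)
R_c = pi / sqrt(0.1807967) = 7.3885 cm

7.3885


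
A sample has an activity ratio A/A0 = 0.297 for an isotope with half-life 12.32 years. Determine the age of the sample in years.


lambda = ln(2) / t_half = ln(2) / 12.32 = 0.05626195 /yr
t = -ln(A/A0) / lambda
t = -ln(0.297) / 0.05626195
t = 21.578 yr

21.578


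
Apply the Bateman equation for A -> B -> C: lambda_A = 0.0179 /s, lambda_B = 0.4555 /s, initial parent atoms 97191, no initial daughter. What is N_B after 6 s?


N_B(t) = lambda_A * N_A0 / (lambda_B - lambda_A) * [exp(-lambda_A*t) - exp(-lambda_B*t)]
exp(-0.0179*6) = 0.8981663; exp(-0.4555*6) = 0.06502392
N_B = 0.0179 * 97191 / (0.4555 - 0.0179) * (0.8981663 - 0.06502392)
N_B = 3312.2

3312.2


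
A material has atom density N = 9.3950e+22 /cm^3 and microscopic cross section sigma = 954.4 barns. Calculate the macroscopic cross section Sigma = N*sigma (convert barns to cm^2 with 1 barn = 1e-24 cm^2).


Sigma = N * sigma_barns * 1e-24
Sigma = 9.3950e+22 * 954.4 * 1e-24
Sigma = 89.666 /cm

89.666


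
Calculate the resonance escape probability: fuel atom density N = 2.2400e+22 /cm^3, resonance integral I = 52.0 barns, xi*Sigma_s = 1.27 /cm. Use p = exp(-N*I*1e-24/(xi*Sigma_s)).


p = exp(-N * I * 1e-24 / (xi*Sigma_s))
p = exp(-2.2400e+22 * 52.0 * 1e-24 / 1.27)
p = 0.39965

0.39965
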